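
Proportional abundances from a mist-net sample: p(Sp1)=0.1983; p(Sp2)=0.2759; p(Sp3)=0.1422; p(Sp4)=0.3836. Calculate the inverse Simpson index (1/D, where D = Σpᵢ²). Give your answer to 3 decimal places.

D = 0.1983² + 0.2759² + 0.1422² + 0.3836² = 0.0393229 + 0.0761208 + 0.0202208 + 0.1471490 = 0.2828135 (working shown to 7 dp, full precision carried).
So 1/D = 3.53590, i.e. 3.536 to 3 decimal places.

3.536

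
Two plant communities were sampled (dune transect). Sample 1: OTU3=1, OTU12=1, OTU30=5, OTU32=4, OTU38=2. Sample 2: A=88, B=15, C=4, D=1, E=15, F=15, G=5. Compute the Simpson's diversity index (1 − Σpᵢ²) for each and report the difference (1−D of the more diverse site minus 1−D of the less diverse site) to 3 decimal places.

0.136

Sample 1: N=13, proportions 0.07692, 0.07692, 0.38462, 0.30769, 0.15385, giving 1−D = 0.72189 (working shown to 5 dp, full precision carried).
Sample 2: N=143, proportions 0.61538, 0.1049, 0.02797, 0.00699, 0.1049, 0.1049, 0.03497, giving 1−D = 0.58624.
Difference = |0.72189 − 0.58624| = 0.13565, i.e. 0.136 to 3 decimal places.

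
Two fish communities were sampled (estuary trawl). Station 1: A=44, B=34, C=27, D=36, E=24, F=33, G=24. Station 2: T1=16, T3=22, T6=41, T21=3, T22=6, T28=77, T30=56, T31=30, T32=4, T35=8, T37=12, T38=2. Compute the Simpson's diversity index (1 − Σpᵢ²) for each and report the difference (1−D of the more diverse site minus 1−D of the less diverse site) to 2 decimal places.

0.02

Station 1: N=222, proportions 0.1982, 0.1532, 0.1216, 0.1622, 0.1081, 0.1486, 0.1081, giving 1−D = 0.8507 (working shown to 4 dp, full precision carried).
Station 2: N=277, proportions 0.0578, 0.0794, 0.148, 0.0108, 0.0217, 0.278, 0.2022, 0.1083, 0.0144, 0.0289, 0.0433, 0.0072, giving 1−D = 0.8350.
Difference = |0.8507 − 0.8350| = 0.0157, i.e. 0.02 to 2 decimal places.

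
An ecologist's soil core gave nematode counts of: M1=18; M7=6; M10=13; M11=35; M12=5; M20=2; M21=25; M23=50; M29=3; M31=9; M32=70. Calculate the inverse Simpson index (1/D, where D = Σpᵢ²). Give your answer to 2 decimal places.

5.63

Total N = 18+6+13+35+5+2+25+50+3+9+70 = 236, so the proportions are 0.076271, 0.025424, 0.055085, 0.148305, 0.021186, 0.008475, 0.105932, 0.211864, 0.012712, 0.038136, 0.29661 (working shown to 6 dp, full precision carried).
D = 0.076271² + 0.025424² + 0.055085² + 0.148305² + 0.021186² + 0.008475² + 0.105932² + 0.211864² + 0.012712² + 0.038136² + 0.29661² = 0.005817 + 0.000646 + 0.003034 + 0.021994 + 0.000449 + 0.000072 + 0.011222 + 0.044887 + 0.000162 + 0.001454 + 0.087978 = 0.177715.
So 1/D = 5.6270, i.e. 5.63 to 2 decimal places.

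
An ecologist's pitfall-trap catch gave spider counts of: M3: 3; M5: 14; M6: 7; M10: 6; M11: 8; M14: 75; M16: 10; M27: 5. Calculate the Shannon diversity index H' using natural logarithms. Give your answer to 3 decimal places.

1.445

Total N = 3+14+7+6+8+75+10+5 = 128, so the proportions are 0.02344, 0.10938, 0.05469, 0.04688, 0.0625, 0.58594, 0.07812, 0.03906 (working shown to 5 dp, full precision carried).
Each pᵢ ln pᵢ term: 0.02344×(-3.75342)=-0.08797, 0.10938×(-2.21297)=-0.24204, 0.05469×(-2.90612)=-0.15893, 0.04688×(-3.06027)=-0.14345, 0.0625×(-2.77259)=-0.17329, 0.58594×(-0.53454)=-0.31321, 0.07812×(-2.54945)=-0.19918, 0.03906×(-3.24259)=-0.12666.
Sum = -1.44473, so H' = 1.445.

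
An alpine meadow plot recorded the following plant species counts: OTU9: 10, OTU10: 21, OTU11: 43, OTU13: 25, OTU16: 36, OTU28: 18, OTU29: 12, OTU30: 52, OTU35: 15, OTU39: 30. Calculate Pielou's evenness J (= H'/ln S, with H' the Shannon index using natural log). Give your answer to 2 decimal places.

0.95

Total N = 10+21+43+25+36+18+12+52+15+30 = 262, so the proportions are 0.0382, 0.0802, 0.1641, 0.0954, 0.1374, 0.0687, 0.0458, 0.1985, 0.0573, 0.1145 (working shown to 4 dp, full precision carried).
H' = −Σ pᵢ ln pᵢ = −((-0.1246) + (-0.2023) + (-0.2966) + (-0.2242) + (-0.2727) + (-0.1840) + (-0.1412) + (-0.3210) + (-0.1638) + (-0.2481)) = 2.1785.
With S = 10 species, ln S = 2.3026, so J = 2.1785/2.3026 = 0.9461, i.e. 0.95 to 2 decimal places.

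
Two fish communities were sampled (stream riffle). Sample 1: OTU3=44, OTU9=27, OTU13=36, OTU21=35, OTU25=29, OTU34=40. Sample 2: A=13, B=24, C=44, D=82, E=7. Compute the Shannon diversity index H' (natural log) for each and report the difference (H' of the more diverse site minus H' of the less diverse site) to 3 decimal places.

Sample 1: N=211, proportions 0.20853, 0.12796, 0.17062, 0.16588, 0.13744, 0.18957, giving H' = 1.77772 (working shown to 5 dp, full precision carried).
Sample 2: N=170, proportions 0.07647, 0.14118, 0.25882, 0.48235, 0.04118, giving H' = 1.30583.
Difference = |1.77772 − 1.30583| = 0.47189, i.e. 0.472 to 3 decimal places.

0.472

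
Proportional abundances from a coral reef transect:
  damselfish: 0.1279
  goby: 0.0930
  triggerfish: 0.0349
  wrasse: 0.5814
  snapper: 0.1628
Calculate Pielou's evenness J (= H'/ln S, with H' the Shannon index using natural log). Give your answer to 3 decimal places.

H' = −Σ pᵢ ln pᵢ = −((-0.26303) + (-0.22089) + (-0.11710) + (-0.31530) + (-0.29552)) = 1.21184 (working shown to 5 dp, full precision carried).
With S = 5 species, ln S = 1.60944, so J = 1.21184/1.60944 = 0.75296, i.e. 0.753 to 3 decimal places.

0.753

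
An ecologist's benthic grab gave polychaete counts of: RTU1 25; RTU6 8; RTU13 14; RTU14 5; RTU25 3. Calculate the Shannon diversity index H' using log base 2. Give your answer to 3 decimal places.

1.967

Total N = 25+8+14+5+3 = 55, so the proportions are 0.45455, 0.14545, 0.25455, 0.09091, 0.05455 (working shown to 5 dp, full precision carried).
Each pᵢ log₂ pᵢ term: 0.45455×(-1.13750)=-0.51705, 0.14545×(-2.78136)=-0.40456, 0.25455×(-1.97400)=-0.50247, 0.09091×(-3.45943)=-0.31449, 0.05455×(-4.19640)=-0.22889.
Sum = -1.96747, so H' = 1.967.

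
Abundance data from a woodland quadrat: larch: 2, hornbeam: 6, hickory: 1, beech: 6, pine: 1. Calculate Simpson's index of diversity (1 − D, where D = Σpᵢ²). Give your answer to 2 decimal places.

Total N = 2+6+1+6+1 = 16, so the proportions are 0.125, 0.375, 0.0625, 0.375, 0.0625 (working shown to 4 dp, full precision carried).
D = 0.125² + 0.375² + 0.0625² + 0.375² + 0.0625² = 0.0156 + 0.1406 + 0.0039 + 0.1406 + 0.0039 = 0.3047.
So 1 − D = 0.6953, i.e. 0.70 to 2 decimal places.

0.70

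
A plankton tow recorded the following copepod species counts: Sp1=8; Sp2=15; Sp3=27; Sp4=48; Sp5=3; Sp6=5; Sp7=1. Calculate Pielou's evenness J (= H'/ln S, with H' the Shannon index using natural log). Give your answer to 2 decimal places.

Total N = 8+15+27+48+3+5+1 = 107, so the proportions are 0.0748, 0.1402, 0.2523, 0.4486, 0.028, 0.0467, 0.0093 (working shown to 4 dp, full precision carried).
H' = −Σ pᵢ ln pᵢ = −((-0.1939) + (-0.2754) + (-0.3475) + (-0.3596) + (-0.1002) + (-0.1431) + (-0.0437)) = 1.4634.
With S = 7 species, ln S = 1.9459, so J = 1.4634/1.9459 = 0.7521, i.e. 0.75 to 2 decimal places.

0.75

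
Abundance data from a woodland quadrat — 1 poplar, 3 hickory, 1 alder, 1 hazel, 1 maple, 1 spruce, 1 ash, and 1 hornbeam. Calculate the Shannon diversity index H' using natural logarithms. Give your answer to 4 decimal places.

Total N = 1+3+1+1+1+1+1+1 = 10, so the proportions are 0.1, 0.3, 0.1, 0.1, 0.1, 0.1, 0.1, 0.1 (working shown to 6 dp, full precision carried).
Each pᵢ ln pᵢ term: 0.1×(-2.302585)=-0.230259, 0.3×(-1.203973)=-0.361192, 0.1×(-2.302585)=-0.230259, 0.1×(-2.302585)=-0.230259, 0.1×(-2.302585)=-0.230259, 0.1×(-2.302585)=-0.230259, 0.1×(-2.302585)=-0.230259, 0.1×(-2.302585)=-0.230259.
Sum = -1.973001, so H' = 1.9730.

1.9730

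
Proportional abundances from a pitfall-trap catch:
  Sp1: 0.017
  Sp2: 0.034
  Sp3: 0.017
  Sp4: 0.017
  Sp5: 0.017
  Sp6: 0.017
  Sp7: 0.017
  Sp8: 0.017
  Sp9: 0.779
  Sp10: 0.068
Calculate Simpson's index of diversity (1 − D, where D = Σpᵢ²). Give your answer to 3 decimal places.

0.385

D = 0.017² + 0.034² + 0.017² + 0.017² + 0.017² + 0.017² + 0.017² + 0.017² + 0.779² + 0.068² = 0.00029 + 0.00116 + 0.00029 + 0.00029 + 0.00029 + 0.00029 + 0.00029 + 0.00029 + 0.60684 + 0.00462 = 0.61464 (working shown to 5 dp, full precision carried).
So 1 − D = 0.38536, i.e. 0.385 to 3 decimal places.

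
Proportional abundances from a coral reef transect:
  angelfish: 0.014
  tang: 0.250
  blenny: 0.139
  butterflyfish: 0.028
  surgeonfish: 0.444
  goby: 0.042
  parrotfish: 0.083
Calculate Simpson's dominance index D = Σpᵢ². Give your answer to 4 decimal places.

0.2886

D = 0.014² + 0.25² + 0.139² + 0.028² + 0.444² + 0.042² + 0.083² = 0.000196 + 0.062500 + 0.019321 + 0.000784 + 0.197136 + 0.001764 + 0.006889 = 0.288590 (working shown to 6 dp, full precision carried).
To 4 decimal places, D = 0.2886.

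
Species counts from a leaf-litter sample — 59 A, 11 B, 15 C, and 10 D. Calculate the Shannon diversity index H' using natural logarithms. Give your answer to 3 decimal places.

1.074

Total N = 59+11+15+10 = 95, so the proportions are 0.62105, 0.11579, 0.15789, 0.10526 (working shown to 5 dp, full precision carried).
Each pᵢ ln pᵢ term: 0.62105×(-0.47634)=-0.29583, 0.11579×(-2.15598)=-0.24964, 0.15789×(-1.84583)=-0.29145, 0.10526×(-2.25129)=-0.23698.
Sum = -1.07390, so H' = 1.074.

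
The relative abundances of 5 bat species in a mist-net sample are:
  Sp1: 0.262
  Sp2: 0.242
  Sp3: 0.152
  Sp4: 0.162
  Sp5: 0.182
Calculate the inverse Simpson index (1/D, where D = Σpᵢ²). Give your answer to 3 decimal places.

4.769

D = 0.262² + 0.242² + 0.152² + 0.162² + 0.182² = 0.0686440 + 0.0585640 + 0.0231040 + 0.0262440 + 0.0331240 = 0.2096800 (working shown to 7 dp, full precision carried).
So 1/D = 4.76917, i.e. 4.769 to 3 decimal places.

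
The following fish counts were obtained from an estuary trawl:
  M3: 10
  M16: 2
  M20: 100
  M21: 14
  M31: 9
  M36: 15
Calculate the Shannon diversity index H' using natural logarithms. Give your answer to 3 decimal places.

1.129

Total N = 10+2+100+14+9+15 = 150, so the proportions are 0.06667, 0.01333, 0.66667, 0.09333, 0.06, 0.1 (working shown to 5 dp, full precision carried).
Each pᵢ ln pᵢ term: 0.06667×(-2.70805)=-0.18054, 0.01333×(-4.31749)=-0.05757, 0.66667×(-0.40547)=-0.27031, 0.09333×(-2.37158)=-0.22135, 0.06×(-2.81341)=-0.16880, 0.1×(-2.30259)=-0.23026.
Sum = -1.12882, so H' = 1.129.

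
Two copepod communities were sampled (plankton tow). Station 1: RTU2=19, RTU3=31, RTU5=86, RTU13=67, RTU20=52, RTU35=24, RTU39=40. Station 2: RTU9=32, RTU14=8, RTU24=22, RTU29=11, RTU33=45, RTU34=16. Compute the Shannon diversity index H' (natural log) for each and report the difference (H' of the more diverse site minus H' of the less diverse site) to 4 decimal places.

0.1941

Station 1: N=319, proportions 0.0595611, 0.0971787, 0.2695925, 0.2100313, 0.1630094, 0.0752351, 0.1253918, giving H' = 1.8263843 (working shown to 7 dp, full precision carried).
Station 2: N=134, proportions 0.238806, 0.0597015, 0.1641791, 0.0820896, 0.3358209, 0.119403, giving H' = 1.6323167.
Difference = |1.8263843 − 1.6323167| = 0.1940676, i.e. 0.1941 to 4 decimal places.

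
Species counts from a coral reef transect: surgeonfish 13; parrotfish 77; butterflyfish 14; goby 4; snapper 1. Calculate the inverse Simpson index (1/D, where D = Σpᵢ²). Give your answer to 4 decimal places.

1.8826

Total N = 13+77+14+4+1 = 109, so the proportions are 0.1192661, 0.706422, 0.1284404, 0.0366972, 0.0091743 (working shown to 7 dp, full precision carried).
D = 0.1192661² + 0.706422² + 0.1284404² + 0.0366972² + 0.0091743² = 0.0142244 + 0.4990321 + 0.0164969 + 0.0013467 + 0.0000842 = 0.5311842.
So 1/D = 1.882586, i.e. 1.8826 to 4 decimal places.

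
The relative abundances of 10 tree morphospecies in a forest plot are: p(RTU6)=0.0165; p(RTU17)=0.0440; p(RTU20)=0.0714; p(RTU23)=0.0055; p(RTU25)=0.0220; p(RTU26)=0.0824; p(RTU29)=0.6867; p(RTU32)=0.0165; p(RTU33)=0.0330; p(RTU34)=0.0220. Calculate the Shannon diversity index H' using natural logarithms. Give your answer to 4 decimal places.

1.2342

Each pᵢ ln pᵢ term (working shown to 7 dp, full precision carried): 0.0165×(-4.1043949)=-0.0677225, 0.044×(-3.1235656)=-0.1374369, 0.0714×(-2.6394574)=-0.1884573, 0.0055×(-5.2030072)=-0.0286165, 0.022×(-3.8167128)=-0.0839677, 0.0824×(-2.4961698)=-0.2056844, 0.6867×(-0.3758578)=-0.2581015, 0.0165×(-4.1043949)=-0.0677225, 0.033×(-3.4112477)=-0.1125712, 0.022×(-3.8167128)=-0.0839677.
Sum = -1.2342482, so H' = 1.2342.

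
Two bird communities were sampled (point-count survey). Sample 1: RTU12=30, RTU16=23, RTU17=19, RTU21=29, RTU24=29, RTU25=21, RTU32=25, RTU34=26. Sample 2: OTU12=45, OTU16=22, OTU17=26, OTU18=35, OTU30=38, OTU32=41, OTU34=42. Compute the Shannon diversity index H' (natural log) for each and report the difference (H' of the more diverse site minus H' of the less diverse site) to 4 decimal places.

Sample 1: N=202, proportions 0.1485149, 0.1138614, 0.0940594, 0.1435644, 0.1435644, 0.1039604, 0.1237624, 0.1287129, giving H' = 2.0680837 (working shown to 7 dp, full precision carried).
Sample 2: N=249, proportions 0.1807229, 0.0883534, 0.1044177, 0.1405622, 0.1526104, 0.1646586, 0.1686747, giving H' = 1.9193915.
Difference = |2.0680837 − 1.9193915| = 0.1486922, i.e. 0.1487 to 4 decimal places.

0.1487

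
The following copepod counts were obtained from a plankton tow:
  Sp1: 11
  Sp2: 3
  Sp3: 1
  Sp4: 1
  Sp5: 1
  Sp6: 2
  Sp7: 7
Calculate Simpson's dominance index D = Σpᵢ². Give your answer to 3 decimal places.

0.275

Total N = 11+3+1+1+1+2+7 = 26, so the proportions are 0.42308, 0.11538, 0.03846, 0.03846, 0.03846, 0.07692, 0.26923 (working shown to 5 dp, full precision carried).
D = 0.42308² + 0.11538² + 0.03846² + 0.03846² + 0.03846² + 0.07692² + 0.26923² = 0.17899 + 0.01331 + 0.00148 + 0.00148 + 0.00148 + 0.00592 + 0.07249 = 0.27515.
To 3 decimal places, D = 0.275.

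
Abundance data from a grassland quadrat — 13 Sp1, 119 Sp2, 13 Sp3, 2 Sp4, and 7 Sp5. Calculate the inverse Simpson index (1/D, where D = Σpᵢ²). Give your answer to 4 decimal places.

1.6297

Total N = 13+119+13+2+7 = 154, so the proportions are 0.0844156, 0.7727273, 0.0844156, 0.012987, 0.0454545 (working shown to 7 dp, full precision carried).
D = 0.0844156² + 0.7727273² + 0.0844156² + 0.012987² + 0.0454545² = 0.0071260 + 0.5971074 + 0.0071260 + 0.0001687 + 0.0020661 = 0.6135942.
So 1/D = 1.629742, i.e. 1.6297 to 4 decimal places.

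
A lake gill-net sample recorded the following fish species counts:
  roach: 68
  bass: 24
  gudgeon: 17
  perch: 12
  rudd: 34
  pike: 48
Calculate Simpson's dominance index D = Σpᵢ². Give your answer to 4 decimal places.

Total N = 68+24+17+12+34+48 = 203, so the proportions are 0.334975, 0.118227, 0.083744, 0.059113, 0.167488, 0.236453 (working shown to 6 dp, full precision carried).
D = 0.334975² + 0.118227² + 0.083744² + 0.059113² + 0.167488² + 0.236453² = 0.112208 + 0.013978 + 0.007013 + 0.003494 + 0.028052 + 0.055910 = 0.220656.
To 4 decimal places, D = 0.2207.

0.2207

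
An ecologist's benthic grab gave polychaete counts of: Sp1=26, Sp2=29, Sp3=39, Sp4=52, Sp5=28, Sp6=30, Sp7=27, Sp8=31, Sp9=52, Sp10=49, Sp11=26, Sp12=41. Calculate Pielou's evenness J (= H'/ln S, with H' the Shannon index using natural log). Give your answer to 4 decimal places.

0.9853

Total N = 26+29+39+52+28+30+27+31+52+49+26+41 = 430, so the proportions are 0.060465, 0.067442, 0.090698, 0.12093, 0.065116, 0.069767, 0.062791, 0.072093, 0.12093, 0.113953, 0.060465, 0.095349 (working shown to 6 dp, full precision carried).
H' = −Σ pᵢ ln pᵢ = −((-0.169646) + (-0.181856) + (-0.217695) + (-0.255470) + (-0.177870) + (-0.185762) + (-0.173801) + (-0.189590) + (-0.255470) + (-0.247503) + (-0.169646) + (-0.224090)) = 2.448401.
With S = 12 species, ln S = 2.484907, so J = 2.448401/2.484907 = 0.985309, i.e. 0.9853 to 4 decimal places.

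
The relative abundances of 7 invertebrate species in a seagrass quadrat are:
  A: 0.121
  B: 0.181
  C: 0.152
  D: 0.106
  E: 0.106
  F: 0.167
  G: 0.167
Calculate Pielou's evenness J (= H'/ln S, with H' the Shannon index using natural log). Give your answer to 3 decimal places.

0.989

H' = −Σ pᵢ ln pᵢ = −((-0.25555) + (-0.30938) + (-0.28635) + (-0.23790) + (-0.23790) + (-0.29889) + (-0.29889)) = 1.92485 (working shown to 5 dp, full precision carried).
With S = 7 species, ln S = 1.94591, so J = 1.92485/1.94591 = 0.98918, i.e. 0.989 to 3 decimal places.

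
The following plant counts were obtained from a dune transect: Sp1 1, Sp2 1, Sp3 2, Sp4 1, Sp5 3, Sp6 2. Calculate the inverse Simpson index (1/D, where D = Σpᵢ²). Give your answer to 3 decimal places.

Total N = 1+1+2+1+3+2 = 10, so the proportions are 0.1, 0.1, 0.2, 0.1, 0.3, 0.2 (working shown to 7 dp, full precision carried).
D = 0.1² + 0.1² + 0.2² + 0.1² + 0.3² + 0.2² = 0.0100000 + 0.0100000 + 0.0400000 + 0.0100000 + 0.0900000 + 0.0400000 = 0.2000000.
So 1/D = 5.00000, i.e. 5.000 to 3 decimal places.

5.000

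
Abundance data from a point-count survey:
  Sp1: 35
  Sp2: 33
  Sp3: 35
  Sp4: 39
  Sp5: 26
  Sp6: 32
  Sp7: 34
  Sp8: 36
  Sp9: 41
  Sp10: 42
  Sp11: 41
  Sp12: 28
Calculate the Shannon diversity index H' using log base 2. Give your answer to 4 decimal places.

Total N = 35+33+35+39+26+32+34+36+41+42+41+28 = 422, so the proportions are 0.082938, 0.078199, 0.082938, 0.092417, 0.061611, 0.075829, 0.080569, 0.085308, 0.097156, 0.099526, 0.097156, 0.066351 (working shown to 6 dp, full precision carried).
Each pᵢ log₂ pᵢ term: 0.082938×(-3.591816)=-0.297899, 0.078199×(-3.676705)=-0.287515, 0.082938×(-3.591816)=-0.297899, 0.092417×(-3.435697)=-0.317517, 0.061611×(-4.020659)=-0.247718, 0.075829×(-3.721099)=-0.282169, 0.080569×(-3.633636)=-0.292757, 0.085308×(-3.551174)=-0.302944, 0.097156×(-3.363547)=-0.326790, 0.099526×(-3.328782)=-0.331301, 0.097156×(-3.363547)=-0.326790, 0.066351×(-3.913744)=-0.259680.
Sum = -3.570980, so H' = 3.5710.

3.5710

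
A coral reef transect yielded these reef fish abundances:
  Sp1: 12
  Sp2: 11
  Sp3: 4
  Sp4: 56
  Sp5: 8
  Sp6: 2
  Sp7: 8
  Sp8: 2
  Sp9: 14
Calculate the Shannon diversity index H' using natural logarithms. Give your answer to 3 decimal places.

1.684

Total N = 12+11+4+56+8+2+8+2+14 = 117, so the proportions are 0.10256, 0.09402, 0.03419, 0.47863, 0.06838, 0.01709, 0.06838, 0.01709, 0.11966 (working shown to 5 dp, full precision carried).
Each pᵢ ln pᵢ term: 0.10256×(-2.27727)=-0.23357, 0.09402×(-2.36428)=-0.22228, 0.03419×(-3.37588)=-0.11541, 0.47863×(-0.73682)=-0.35267, 0.06838×(-2.68273)=-0.18343, 0.01709×(-4.06903)=-0.06956, 0.06838×(-2.68273)=-0.18343, 0.01709×(-4.06903)=-0.06956, 0.11966×(-2.12312)=-0.25405.
Sum = -1.68396, so H' = 1.684.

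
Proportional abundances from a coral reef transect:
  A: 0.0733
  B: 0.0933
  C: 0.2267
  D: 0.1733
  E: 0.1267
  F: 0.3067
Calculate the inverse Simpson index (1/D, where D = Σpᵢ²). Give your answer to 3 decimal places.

4.863

D = 0.0733² + 0.0933² + 0.2267² + 0.1733² + 0.1267² + 0.3067² = 0.0053729 + 0.0087049 + 0.0513929 + 0.0300329 + 0.0160529 + 0.0940649 = 0.2056213 (working shown to 7 dp, full precision carried).
So 1/D = 4.86331, i.e. 4.863 to 3 decimal places.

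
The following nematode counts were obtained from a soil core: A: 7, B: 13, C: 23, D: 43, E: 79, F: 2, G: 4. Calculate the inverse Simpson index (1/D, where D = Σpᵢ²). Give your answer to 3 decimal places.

Total N = 7+13+23+43+79+2+4 = 171, so the proportions are 0.0409357, 0.0760234, 0.1345029, 0.251462, 0.4619883, 0.0116959, 0.0233918 (working shown to 7 dp, full precision carried).
D = 0.0409357² + 0.0760234² + 0.1345029² + 0.251462² + 0.4619883² + 0.0116959² + 0.0233918² = 0.0016757 + 0.0057796 + 0.0180910 + 0.0632331 + 0.2134332 + 0.0001368 + 0.0005472 = 0.3028966.
So 1/D = 3.30146, i.e. 3.301 to 3 decimal places.

3.301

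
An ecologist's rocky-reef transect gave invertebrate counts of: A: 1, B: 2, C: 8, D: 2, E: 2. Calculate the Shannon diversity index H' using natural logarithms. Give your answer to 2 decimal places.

Total N = 1+2+8+2+2 = 15, so the proportions are 0.0667, 0.1333, 0.5333, 0.1333, 0.1333 (working shown to 4 dp, full precision carried).
Each pᵢ ln pᵢ term: 0.0667×(-2.7081)=-0.1805, 0.1333×(-2.0149)=-0.2687, 0.5333×(-0.6286)=-0.3353, 0.1333×(-2.0149)=-0.2687, 0.1333×(-2.0149)=-0.2687.
Sum = -1.3218, so H' = 1.32.

1.32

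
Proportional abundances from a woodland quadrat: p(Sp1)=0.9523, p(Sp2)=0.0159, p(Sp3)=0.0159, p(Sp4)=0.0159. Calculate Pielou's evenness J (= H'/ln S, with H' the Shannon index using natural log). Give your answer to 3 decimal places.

0.176

H' = −Σ pᵢ ln pᵢ = −((-0.04654) + (-0.06585) + (-0.06585) + (-0.06585)) = 0.24409 (working shown to 5 dp, full precision carried).
With S = 4 species, ln S = 1.38629, so J = 0.24409/1.38629 = 0.17607, i.e. 0.176 to 3 decimal places.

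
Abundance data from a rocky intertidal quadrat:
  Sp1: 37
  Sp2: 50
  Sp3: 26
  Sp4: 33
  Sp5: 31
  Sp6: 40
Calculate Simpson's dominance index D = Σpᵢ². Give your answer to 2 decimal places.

0.17

Total N = 37+50+26+33+31+40 = 217, so the proportions are 0.1705, 0.2304, 0.1198, 0.1521, 0.1429, 0.1843 (working shown to 4 dp, full precision carried).
D = 0.1705² + 0.2304² + 0.1198² + 0.1521² + 0.1429² + 0.1843² = 0.0291 + 0.0531 + 0.0144 + 0.0231 + 0.0204 + 0.0340 = 0.1740.
To 2 decimal places, D = 0.17.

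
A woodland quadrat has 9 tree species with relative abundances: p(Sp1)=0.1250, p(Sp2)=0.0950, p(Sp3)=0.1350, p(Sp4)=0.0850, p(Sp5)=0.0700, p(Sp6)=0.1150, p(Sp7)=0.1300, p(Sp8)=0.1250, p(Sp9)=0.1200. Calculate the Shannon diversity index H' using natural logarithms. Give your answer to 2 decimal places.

Each pᵢ ln pᵢ term (working shown to 4 dp, full precision carried): 0.125×(-2.0794)=-0.2599, 0.095×(-2.3539)=-0.2236, 0.135×(-2.0025)=-0.2703, 0.085×(-2.4651)=-0.2095, 0.07×(-2.6593)=-0.1861, 0.115×(-2.1628)=-0.2487, 0.13×(-2.0402)=-0.2652, 0.125×(-2.0794)=-0.2599, 0.12×(-2.1203)=-0.2544.
Sum = -2.1779, so H' = 2.18.

2.18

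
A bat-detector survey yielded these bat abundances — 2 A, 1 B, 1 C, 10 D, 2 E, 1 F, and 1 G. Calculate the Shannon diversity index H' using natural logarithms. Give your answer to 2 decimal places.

Total N = 2+1+1+10+2+1+1 = 18, so the proportions are 0.1111, 0.0556, 0.0556, 0.5556, 0.1111, 0.0556, 0.0556 (working shown to 4 dp, full precision carried).
Each pᵢ ln pᵢ term: 0.1111×(-2.1972)=-0.2441, 0.0556×(-2.8904)=-0.1606, 0.0556×(-2.8904)=-0.1606, 0.5556×(-0.5878)=-0.3265, 0.1111×(-2.1972)=-0.2441, 0.0556×(-2.8904)=-0.1606, 0.0556×(-2.8904)=-0.1606.
Sum = -1.4571, so H' = 1.46.

1.46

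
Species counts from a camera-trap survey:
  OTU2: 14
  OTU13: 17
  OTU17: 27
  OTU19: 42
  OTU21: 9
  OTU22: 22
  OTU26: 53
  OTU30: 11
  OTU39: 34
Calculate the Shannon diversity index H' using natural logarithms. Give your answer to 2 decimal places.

Total N = 14+17+27+42+9+22+53+11+34 = 229, so the proportions are 0.0611, 0.0742, 0.1179, 0.1834, 0.0393, 0.0961, 0.2314, 0.048, 0.1485 (working shown to 4 dp, full precision carried).
Each pᵢ ln pᵢ term: 0.0611×(-2.7947)=-0.1709, 0.0742×(-2.6005)=-0.1931, 0.1179×(-2.1379)=-0.2521, 0.1834×(-1.6961)=-0.3111, 0.0393×(-3.2365)=-0.1272, 0.0961×(-2.3427)=-0.2251, 0.2314×(-1.4634)=-0.3387, 0.048×(-3.0358)=-0.1458, 0.1485×(-1.9074)=-0.2832.
Sum = -2.0470, so H' = 2.05.

2.05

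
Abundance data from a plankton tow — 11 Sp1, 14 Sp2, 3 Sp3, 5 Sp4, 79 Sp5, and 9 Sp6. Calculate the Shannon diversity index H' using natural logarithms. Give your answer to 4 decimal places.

Total N = 11+14+3+5+79+9 = 121, so the proportions are 0.090909, 0.115702, 0.024793, 0.041322, 0.652893, 0.07438 (working shown to 6 dp, full precision carried).
Each pᵢ ln pᵢ term: 0.090909×(-2.397895)=-0.217990, 0.115702×(-2.156733)=-0.249539, 0.024793×(-3.697178)=-0.091666, 0.041322×(-3.186353)=-0.131667, 0.652893×(-0.426343)=-0.278356, 0.07438×(-2.598566)=-0.193282.
Sum = -1.162501, so H' = 1.1625.

1.1625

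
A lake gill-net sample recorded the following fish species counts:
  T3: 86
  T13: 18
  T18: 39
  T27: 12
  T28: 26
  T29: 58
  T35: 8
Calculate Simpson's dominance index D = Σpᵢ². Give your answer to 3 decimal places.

Total N = 86+18+39+12+26+58+8 = 247, so the proportions are 0.34818, 0.07287, 0.15789, 0.04858, 0.10526, 0.23482, 0.03239 (working shown to 5 dp, full precision carried).
D = 0.34818² + 0.07287² + 0.15789² + 0.04858² + 0.10526² + 0.23482² + 0.03239² = 0.12123 + 0.00531 + 0.02493 + 0.00236 + 0.01108 + 0.05514 + 0.00105 = 0.22110.
To 3 decimal places, D = 0.221.

0.221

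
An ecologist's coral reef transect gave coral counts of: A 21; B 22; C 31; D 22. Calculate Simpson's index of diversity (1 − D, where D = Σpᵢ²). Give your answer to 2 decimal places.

0.74

Total N = 21+22+31+22 = 96, so the proportions are 0.2188, 0.2292, 0.3229, 0.2292 (working shown to 4 dp, full precision carried).
D = 0.2188² + 0.2292² + 0.3229² + 0.2292² = 0.0479 + 0.0525 + 0.1043 + 0.0525 = 0.2572.
So 1 − D = 0.7428, i.e. 0.74 to 2 decimal places.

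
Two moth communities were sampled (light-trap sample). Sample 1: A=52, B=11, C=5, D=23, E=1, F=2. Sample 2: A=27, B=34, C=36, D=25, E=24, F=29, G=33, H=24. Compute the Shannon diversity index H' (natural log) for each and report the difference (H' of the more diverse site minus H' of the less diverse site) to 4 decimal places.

Sample 1: N=94, proportions 0.553191, 0.117021, 0.053191, 0.244681, 0.010638, 0.021277, giving H' = 1.209344 (working shown to 6 dp, full precision carried).
Sample 2: N=232, proportions 0.116379, 0.146552, 0.155172, 0.107759, 0.103448, 0.125, 0.142241, 0.103448, giving H' = 2.067663.
Difference = |1.209344 − 2.067663| = 0.858319, i.e. 0.8583 to 4 decimal places.

0.8583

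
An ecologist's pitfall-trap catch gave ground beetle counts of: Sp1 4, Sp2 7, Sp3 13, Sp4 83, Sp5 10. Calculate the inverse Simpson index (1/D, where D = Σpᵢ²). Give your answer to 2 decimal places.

Total N = 4+7+13+83+10 = 117, so the proportions are 0.03419, 0.05983, 0.11111, 0.7094, 0.08547 (working shown to 5 dp, full precision carried).
D = 0.03419² + 0.05983² + 0.11111² + 0.7094² + 0.08547² = 0.00117 + 0.00358 + 0.01235 + 0.50325 + 0.00731 = 0.52765.
So 1/D = 1.8952, i.e. 1.90 to 2 decimal places.

1.90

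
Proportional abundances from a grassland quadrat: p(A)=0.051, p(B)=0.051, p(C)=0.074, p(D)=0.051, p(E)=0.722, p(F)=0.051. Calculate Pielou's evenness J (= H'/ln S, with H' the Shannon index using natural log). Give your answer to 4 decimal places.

0.5776

H' = −Σ pᵢ ln pᵢ = −((-0.151772) + (-0.151772) + (-0.192673) + (-0.151772) + (-0.235177) + (-0.151772)) = 1.034940 (working shown to 6 dp, full precision carried).
With S = 6 species, ln S = 1.791759, so J = 1.034940/1.791759 = 0.577611, i.e. 0.5776 to 4 decimal places.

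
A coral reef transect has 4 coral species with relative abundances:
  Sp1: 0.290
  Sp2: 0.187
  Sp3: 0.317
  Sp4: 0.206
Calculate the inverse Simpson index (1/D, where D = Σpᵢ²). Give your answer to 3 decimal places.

D = 0.29² + 0.187² + 0.317² + 0.206² = 0.0841000 + 0.0349690 + 0.1004890 + 0.0424360 = 0.2619940 (working shown to 7 dp, full precision carried).
So 1/D = 3.81688, i.e. 3.817 to 3 decimal places.

3.817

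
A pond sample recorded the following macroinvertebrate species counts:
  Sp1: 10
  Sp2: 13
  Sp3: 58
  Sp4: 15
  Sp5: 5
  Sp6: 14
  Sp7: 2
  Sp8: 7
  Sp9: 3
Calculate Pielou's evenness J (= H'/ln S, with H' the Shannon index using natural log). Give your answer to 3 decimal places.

Total N = 10+13+58+15+5+14+2+7+3 = 127, so the proportions are 0.07874, 0.10236, 0.45669, 0.11811, 0.03937, 0.11024, 0.01575, 0.05512, 0.02362 (working shown to 5 dp, full precision carried).
H' = −Σ pᵢ ln pᵢ = −((-0.20013) + (-0.23331) + (-0.35793) + (-0.25230) + (-0.12735) + (-0.24309) + (-0.06537) + (-0.15975) + (-0.08848)) = 1.72770.
With S = 9 species, ln S = 2.19722, so J = 1.72770/2.19722 = 0.78631, i.e. 0.786 to 3 decimal places.

0.786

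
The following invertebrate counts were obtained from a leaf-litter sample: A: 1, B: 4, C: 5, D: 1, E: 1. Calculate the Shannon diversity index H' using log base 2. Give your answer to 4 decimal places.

Total N = 1+4+5+1+1 = 12, so the proportions are 0.083333, 0.333333, 0.416667, 0.083333, 0.083333 (working shown to 6 dp, full precision carried).
Each pᵢ log₂ pᵢ term: 0.083333×(-3.584963)=-0.298747, 0.333333×(-1.584963)=-0.528321, 0.416667×(-1.263034)=-0.526264, 0.083333×(-3.584963)=-0.298747, 0.083333×(-3.584963)=-0.298747.
Sum = -1.950826, so H' = 1.9508.

1.9508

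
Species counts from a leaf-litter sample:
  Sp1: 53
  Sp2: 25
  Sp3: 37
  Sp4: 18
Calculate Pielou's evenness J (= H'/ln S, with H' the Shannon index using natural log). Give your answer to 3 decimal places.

Total N = 53+25+37+18 = 133, so the proportions are 0.3985, 0.18797, 0.2782, 0.13534 (working shown to 5 dp, full precision carried).
H' = −Σ pᵢ ln pᵢ = −((-0.36664) + (-0.31419) + (-0.35593) + (-0.27067)) = 1.30743.
With S = 4 species, ln S = 1.38629, so J = 1.30743/1.38629 = 0.94311, i.e. 0.943 to 3 decimal places.

0.943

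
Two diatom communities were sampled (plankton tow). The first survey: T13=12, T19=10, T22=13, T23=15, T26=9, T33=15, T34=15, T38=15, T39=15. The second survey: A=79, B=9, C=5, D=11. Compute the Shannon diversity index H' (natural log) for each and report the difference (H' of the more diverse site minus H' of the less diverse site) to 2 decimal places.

The first survey: N=119, proportions 0.1008, 0.084, 0.1092, 0.1261, 0.0756, 0.1261, 0.1261, 0.1261, 0.1261, giving H' = 2.1819 (working shown to 4 dp, full precision carried).
The second survey: N=104, proportions 0.7596, 0.0865, 0.0481, 0.1058, giving H' = 0.8041.
Difference = |2.1819 − 0.8041| = 1.3778, i.e. 1.38 to 2 decimal places.

1.38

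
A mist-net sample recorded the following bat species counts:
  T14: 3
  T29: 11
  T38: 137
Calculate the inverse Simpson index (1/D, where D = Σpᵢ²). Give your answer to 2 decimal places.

Total N = 3+11+137 = 151, so the proportions are 0.01987, 0.07285, 0.90728 (working shown to 5 dp, full precision carried).
D = 0.01987² + 0.07285² + 0.90728² = 0.00039 + 0.00531 + 0.82317 = 0.82887.
So 1/D = 1.2065, i.e. 1.21 to 2 decimal places.

1.21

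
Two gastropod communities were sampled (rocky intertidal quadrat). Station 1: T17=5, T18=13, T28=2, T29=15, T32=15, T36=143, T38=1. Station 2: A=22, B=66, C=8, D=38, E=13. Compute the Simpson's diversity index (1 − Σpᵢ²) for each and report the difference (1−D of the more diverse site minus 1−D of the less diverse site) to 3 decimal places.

Station 1: N=194, proportions 0.02577, 0.06701, 0.01031, 0.07732, 0.07732, 0.73711, 0.00515, giving 1−D = 0.43942 (working shown to 5 dp, full precision carried).
Station 2: N=147, proportions 0.14966, 0.44898, 0.05442, 0.2585, 0.08844, giving 1−D = 0.69841.
Difference = |0.43942 − 0.69841| = 0.25899, i.e. 0.259 to 3 decimal places.

0.259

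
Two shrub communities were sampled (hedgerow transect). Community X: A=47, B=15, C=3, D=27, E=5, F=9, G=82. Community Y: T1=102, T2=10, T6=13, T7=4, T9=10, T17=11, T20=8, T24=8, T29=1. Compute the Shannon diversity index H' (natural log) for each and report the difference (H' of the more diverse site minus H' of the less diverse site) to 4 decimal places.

Community X: N=188, proportions 0.25, 0.079787, 0.015957, 0.143617, 0.026596, 0.047872, 0.43617, giving H' = 1.496898 (working shown to 6 dp, full precision carried).
Community Y: N=167, proportions 0.610778, 0.05988, 0.077844, 0.023952, 0.05988, 0.065868, 0.047904, 0.047904, 0.005988, giving H' = 1.427357.
Difference = |1.496898 − 1.427357| = 0.069541, i.e. 0.0695 to 4 decimal places.

0.0695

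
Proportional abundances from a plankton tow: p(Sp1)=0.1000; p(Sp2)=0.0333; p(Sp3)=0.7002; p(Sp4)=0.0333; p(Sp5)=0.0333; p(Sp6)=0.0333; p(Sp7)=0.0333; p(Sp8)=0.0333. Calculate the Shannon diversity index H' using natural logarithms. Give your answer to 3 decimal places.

Each pᵢ ln pᵢ term (working shown to 5 dp, full precision carried): 0.1×(-2.30259)=-0.23026, 0.0333×(-3.40220)=-0.11329, 0.7002×(-0.35639)=-0.24954, 0.0333×(-3.40220)=-0.11329, 0.0333×(-3.40220)=-0.11329, 0.0333×(-3.40220)=-0.11329, 0.0333×(-3.40220)=-0.11329, 0.0333×(-3.40220)=-0.11329.
Sum = -1.15956, so H' = 1.160.

1.160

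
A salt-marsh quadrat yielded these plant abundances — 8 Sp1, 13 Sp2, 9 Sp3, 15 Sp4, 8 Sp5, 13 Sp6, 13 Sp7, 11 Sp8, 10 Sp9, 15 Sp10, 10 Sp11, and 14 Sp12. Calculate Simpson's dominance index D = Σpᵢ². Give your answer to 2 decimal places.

Total N = 8+13+9+15+8+13+13+11+10+15+10+14 = 139, so the proportions are 0.0576, 0.0935, 0.0647, 0.1079, 0.0576, 0.0935, 0.0935, 0.0791, 0.0719, 0.1079, 0.0719, 0.1007 (working shown to 4 dp, full precision carried).
D = 0.0576² + 0.0935² + 0.0647² + 0.1079² + 0.0576² + 0.0935² + 0.0935² + 0.0791² + 0.0719² + 0.1079² + 0.0719² + 0.1007² = 0.0033 + 0.0087 + 0.0042 + 0.0116 + 0.0033 + 0.0087 + 0.0087 + 0.0063 + 0.0052 + 0.0116 + 0.0052 + 0.0101 = 0.0871.
To 2 decimal places, D = 0.09.

0.09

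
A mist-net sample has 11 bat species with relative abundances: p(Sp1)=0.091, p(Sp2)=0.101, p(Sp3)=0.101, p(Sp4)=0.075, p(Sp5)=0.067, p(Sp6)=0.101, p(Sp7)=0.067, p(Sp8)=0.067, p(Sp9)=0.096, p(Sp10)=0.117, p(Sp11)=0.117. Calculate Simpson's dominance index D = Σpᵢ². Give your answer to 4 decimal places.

0.0946

D = 0.091² + 0.101² + 0.101² + 0.075² + 0.067² + 0.101² + 0.067² + 0.067² + 0.096² + 0.117² + 0.117² = 0.008281 + 0.010201 + 0.010201 + 0.005625 + 0.004489 + 0.010201 + 0.004489 + 0.004489 + 0.009216 + 0.013689 + 0.013689 = 0.094570 (working shown to 6 dp, full precision carried).
To 4 decimal places, D = 0.0946.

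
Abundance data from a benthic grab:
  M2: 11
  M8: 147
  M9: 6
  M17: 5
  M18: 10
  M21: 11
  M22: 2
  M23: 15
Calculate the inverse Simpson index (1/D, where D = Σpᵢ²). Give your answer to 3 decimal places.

Total N = 11+147+6+5+10+11+2+15 = 207, so the proportions are 0.05314, 0.710145, 0.028986, 0.024155, 0.048309, 0.05314, 0.009662, 0.072464 (working shown to 6 dp, full precision carried).
D = 0.05314² + 0.710145² + 0.028986² + 0.024155² + 0.048309² + 0.05314² + 0.009662² + 0.072464² = 0.002824 + 0.504306 + 0.000840 + 0.000583 + 0.002334 + 0.002824 + 0.000093 + 0.005251 = 0.519055.
So 1/D = 1.92658, i.e. 1.927 to 3 decimal places.

1.927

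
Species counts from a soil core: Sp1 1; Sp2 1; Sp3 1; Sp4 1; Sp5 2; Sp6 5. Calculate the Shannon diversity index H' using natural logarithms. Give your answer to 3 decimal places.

1.540

Total N = 1+1+1+1+2+5 = 11, so the proportions are 0.09091, 0.09091, 0.09091, 0.09091, 0.18182, 0.45455 (working shown to 5 dp, full precision carried).
Each pᵢ ln pᵢ term: 0.09091×(-2.39790)=-0.21799, 0.09091×(-2.39790)=-0.21799, 0.09091×(-2.39790)=-0.21799, 0.09091×(-2.39790)=-0.21799, 0.18182×(-1.70475)=-0.30995, 0.45455×(-0.78846)=-0.35839.
Sum = -1.54031, so H' = 1.540.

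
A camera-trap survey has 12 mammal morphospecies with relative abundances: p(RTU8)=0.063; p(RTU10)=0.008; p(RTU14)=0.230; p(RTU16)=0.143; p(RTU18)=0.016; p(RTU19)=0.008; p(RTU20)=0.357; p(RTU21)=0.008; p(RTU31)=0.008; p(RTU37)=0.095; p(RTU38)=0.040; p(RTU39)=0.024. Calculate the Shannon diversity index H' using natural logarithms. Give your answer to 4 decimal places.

1.8206

Each pᵢ ln pᵢ term (working shown to 6 dp, full precision carried): 0.063×(-2.764621)=-0.174171, 0.008×(-4.828314)=-0.038627, 0.23×(-1.469676)=-0.338025, 0.143×(-1.944911)=-0.278122, 0.016×(-4.135167)=-0.066163, 0.008×(-4.828314)=-0.038627, 0.357×(-1.030019)=-0.367717, 0.008×(-4.828314)=-0.038627, 0.008×(-4.828314)=-0.038627, 0.095×(-2.353878)=-0.223618, 0.04×(-3.218876)=-0.128755, 0.024×(-3.729701)=-0.089513.
Sum = -1.820591, so H' = 1.8206.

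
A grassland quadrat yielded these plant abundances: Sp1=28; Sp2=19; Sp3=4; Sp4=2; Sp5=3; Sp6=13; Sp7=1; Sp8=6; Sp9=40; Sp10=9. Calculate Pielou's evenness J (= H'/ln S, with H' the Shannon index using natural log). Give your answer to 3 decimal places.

0.808

Total N = 28+19+4+2+3+13+1+6+40+9 = 125, so the proportions are 0.224, 0.152, 0.032, 0.016, 0.024, 0.104, 0.008, 0.048, 0.32, 0.072 (working shown to 5 dp, full precision carried).
H' = −Σ pᵢ ln pᵢ = −((-0.33513) + (-0.28635) + (-0.11014) + (-0.06616) + (-0.08951) + (-0.23539) + (-0.03863) + (-0.14575) + (-0.36462) + (-0.18944)) = 1.86113.
With S = 10 species, ln S = 2.30259, so J = 1.86113/2.30259 = 0.80828, i.e. 0.808 to 3 decimal places.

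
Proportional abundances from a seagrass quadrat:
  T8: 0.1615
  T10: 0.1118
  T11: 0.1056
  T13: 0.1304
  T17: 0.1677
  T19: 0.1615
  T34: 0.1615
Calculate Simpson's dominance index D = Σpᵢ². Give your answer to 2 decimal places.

0.15

D = 0.1615² + 0.1118² + 0.1056² + 0.1304² + 0.1677² + 0.1615² + 0.1615² = 0.0261 + 0.0125 + 0.0112 + 0.0170 + 0.0281 + 0.0261 + 0.0261 = 0.1470 (working shown to 4 dp, full precision carried).
To 2 decimal places, D = 0.15.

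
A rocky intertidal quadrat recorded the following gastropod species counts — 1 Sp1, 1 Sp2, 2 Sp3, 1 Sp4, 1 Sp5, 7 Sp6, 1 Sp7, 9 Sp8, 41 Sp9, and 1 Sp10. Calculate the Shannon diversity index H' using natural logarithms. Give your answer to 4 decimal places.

1.2969

Total N = 1+1+2+1+1+7+1+9+41+1 = 65, so the proportions are 0.015385, 0.015385, 0.030769, 0.015385, 0.015385, 0.107692, 0.015385, 0.138462, 0.630769, 0.015385 (working shown to 6 dp, full precision carried).
Each pᵢ ln pᵢ term: 0.015385×(-4.174387)=-0.064221, 0.015385×(-4.174387)=-0.064221, 0.030769×(-3.481240)=-0.107115, 0.015385×(-4.174387)=-0.064221, 0.015385×(-4.174387)=-0.064221, 0.107692×(-2.228477)=-0.239990, 0.015385×(-4.174387)=-0.064221, 0.138462×(-1.977163)=-0.273761, 0.630769×(-0.460815)=-0.290668, 0.015385×(-4.174387)=-0.064221.
Sum = -1.296862, so H' = 1.2969.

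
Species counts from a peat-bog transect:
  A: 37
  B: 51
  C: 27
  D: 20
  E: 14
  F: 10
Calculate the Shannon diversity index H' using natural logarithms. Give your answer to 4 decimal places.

1.6538

Total N = 37+51+27+20+14+10 = 159, so the proportions are 0.232704, 0.320755, 0.169811, 0.125786, 0.08805, 0.062893 (working shown to 6 dp, full precision carried).
Each pᵢ ln pᵢ term: 0.232704×(-1.457986)=-0.339280, 0.320755×(-1.137079)=-0.364723, 0.169811×(-1.773067)=-0.301087, 0.125786×(-2.073172)=-0.260776, 0.08805×(-2.429847)=-0.213949, 0.062893×(-2.766319)=-0.173982.
Sum = -1.653798, so H' = 1.6538.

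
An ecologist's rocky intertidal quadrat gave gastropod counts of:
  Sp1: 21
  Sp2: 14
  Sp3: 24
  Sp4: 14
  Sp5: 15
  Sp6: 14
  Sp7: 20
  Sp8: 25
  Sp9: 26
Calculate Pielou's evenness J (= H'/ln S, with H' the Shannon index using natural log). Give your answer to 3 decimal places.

0.986

Total N = 21+14+24+14+15+14+20+25+26 = 173, so the proportions are 0.12139, 0.08092, 0.13873, 0.08092, 0.08671, 0.08092, 0.11561, 0.14451, 0.15029 (working shown to 5 dp, full precision carried).
H' = −Σ pᵢ ln pᵢ = −((-0.25598) + (-0.20346) + (-0.27402) + (-0.20346) + (-0.21202) + (-0.20346) + (-0.24943) + (-0.27954) + (-0.28483)) = 2.16620.
With S = 9 species, ln S = 2.19722, so J = 2.16620/2.19722 = 0.98588, i.e. 0.986 to 3 decimal places.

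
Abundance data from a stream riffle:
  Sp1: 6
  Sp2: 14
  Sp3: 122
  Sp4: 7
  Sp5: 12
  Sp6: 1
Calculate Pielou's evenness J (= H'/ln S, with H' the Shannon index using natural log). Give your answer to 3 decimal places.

Total N = 6+14+122+7+12+1 = 162, so the proportions are 0.03704, 0.08642, 0.75309, 0.04321, 0.07407, 0.00617 (working shown to 5 dp, full precision carried).
H' = −Σ pᵢ ln pᵢ = −((-0.12207) + (-0.21160) + (-0.21356) + (-0.13575) + (-0.19279) + (-0.03140)) = 0.90718.
With S = 6 species, ln S = 1.79176, so J = 0.90718/1.79176 = 0.50630, i.e. 0.506 to 3 decimal places.

0.506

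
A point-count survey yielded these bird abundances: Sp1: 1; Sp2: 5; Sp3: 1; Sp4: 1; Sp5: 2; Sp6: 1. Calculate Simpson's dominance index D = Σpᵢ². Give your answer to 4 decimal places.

0.2727

Total N = 1+5+1+1+2+1 = 11, so the proportions are 0.090909, 0.454545, 0.090909, 0.090909, 0.181818, 0.090909 (working shown to 6 dp, full precision carried).
D = 0.090909² + 0.454545² + 0.090909² + 0.090909² + 0.181818² + 0.090909² = 0.008264 + 0.206612 + 0.008264 + 0.008264 + 0.033058 + 0.008264 = 0.272727.
To 4 decimal places, D = 0.2727.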